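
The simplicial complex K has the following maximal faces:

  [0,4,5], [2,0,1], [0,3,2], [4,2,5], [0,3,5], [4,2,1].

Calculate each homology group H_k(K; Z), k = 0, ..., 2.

Take the total order 0 < 1 < 2 < 3 < 4 < 5 on the vertex set. Then K (dimension 2) consists of the simplices:

  0-simplices (6): [0], [1], [2], [3], [4], [5]
  1-simplices (12): [0,1], [0,2], [0,3], [0,4], [0,5], [1,2], [1,4], [2,3], [2,4], [2,5], [3,5], [4,5]
  2-simplices (6): [0,1,2], [0,2,3], [0,3,5], [0,4,5], [1,2,4], [2,4,5]

Hence C_0 ≅ Z^6, C_1 ≅ Z^12, C_2 ≅ Z^6.

The boundary map ∂_1: C_1 → C_0 maps an edge to its endpoints' difference, ∂[p,q] = q − p.
As a 6×12 matrix over Z this has rank 5, with invariant factors (1,1,1,1,1).

∂_2: C_2 → C_1 maps a triangle to the signed sum of its edges. For instance
  ∂[0,4,5] = [4,5] − [0,5] + [0,4],
  ∂[0,3,5] = [3,5] − [0,5] + [0,3].
The 12×6 boundary matrix has rank 6 and Smith normal form diag(1,1,1,1,1,1).

Reading off H_k = ker ∂_k / im ∂_{k+1}:

  H_0: rank C_0 − rank ∂_1 = 6 − 5 = 1, and the invariant factors of ∂_1 are all 1, so H_0 ≅ Z.
  H_1: rank ker ∂_1 − rank ∂_2 = (12 − 5) − 6 = 1, and the invariant factors of ∂_2 are all 1, so H_1 ≅ Z.
  H_2: rank ker ∂_2 − rank ∂_3 = (6 − 6) − 0 = 0, and there is no ∂_3, so H_2 ≅ 0.

As a check, the Euler characteristic is 6 − 12 + 6 = 0, which agrees with 1 − 1 + 0 = 0.

H_0 = Z,  H_1 = Z,  H_2 = 0.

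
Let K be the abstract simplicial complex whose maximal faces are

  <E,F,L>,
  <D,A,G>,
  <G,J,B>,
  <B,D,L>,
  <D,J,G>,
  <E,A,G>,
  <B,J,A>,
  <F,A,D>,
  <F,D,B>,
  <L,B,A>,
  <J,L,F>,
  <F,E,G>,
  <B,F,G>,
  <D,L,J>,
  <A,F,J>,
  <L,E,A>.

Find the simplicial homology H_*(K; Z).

H_0 ≅ Z,  H_1 ≅ Z^2,  H_2 ≅ Z.

Take the total order A < B < D < E < F < G < J < L on the vertex set. Then K (dimension 2) consists of the simplices:

  0-simplices (8): A, B, D, E, F, G, J, L
  1-simplices (24): AB, AD, AE, AF, AG, AJ, AL, BD, BF, BG, BJ, BL, DF, DG, DJ, DL, EF, EG, EL, FG, FJ, FL, GJ, JL
  2-simplices (16): ABJ, ABL, ADF, ADG, AEG, AEL, AFJ, BDF, BDL, BFG, BGJ, DGJ, DJL, EFG, EFL, FJL

so the chain groups are C_0 ≅ Z^8, C_1 ≅ Z^24, C_2 ≅ Z^16.

∂_1: C_1 → C_0 maps an edge to its endpoints' difference, ∂[p,q] = q − p. For instance
  ∂FL = L − F.
As a 8×24 matrix over Z this has rank 7, with invariant factors (1,1,1,1,1,1,1).

∂_2: C_2 → C_1 acts by ∂[p,q,r] = [q,r] − [p,r] + [p,q]. For instance
  ∂FJL = JL − FL + FJ,
  ∂ABJ = BJ − AJ + AB.
This gives a 24×16 integer matrix of rank 15; reducing to Smith normal form yields diagonal entries (1,1,1,1,1,1,1,1,1,1,1,1,1,1,1).

Computing H_k = (kernel of ∂_k) / (image of ∂_{k+1}):

  H_0: rank C_0 − rank ∂_1 = 8 − 7 = 1, and the invariant factors of ∂_1 are all 1, so H_0 = Z.
  H_1: rank ker ∂_1 − rank ∂_2 = (24 − 7) − 15 = 2, and the invariant factors of ∂_2 are all 1, so H_1 = Z^2.
  H_2: rank ker ∂_2 − rank ∂_3 = (16 − 15) − 0 = 1, and there is no ∂_3, so H_2 = Z.

(K is a triangulation of the torus T^2.)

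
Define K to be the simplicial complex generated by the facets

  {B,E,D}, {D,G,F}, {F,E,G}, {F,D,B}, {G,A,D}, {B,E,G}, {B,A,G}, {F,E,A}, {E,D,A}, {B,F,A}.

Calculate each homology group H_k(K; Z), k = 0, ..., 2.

H_0 = Z,  H_1 = Z/2,  H_2 = 0.

Fix the vertex order A < B < D < E < F < G and write every simplex with vertices in increasing order. Then dim K = 2 and the simplices of K are:

  0-simplices (6): A, B, D, E, F, G
  1-simplices (15): AB, AD, AE, AF, AG, BD, BE, BF, BG, DE, DF, DG, EF, EG, FG
  2-simplices (10): ABF, ABG, ADE, ADG, AEF, BDE, BDF, BEG, DFG, EFG

giving chain groups C_0 ≅ Z^6, C_1 ≅ Z^15, C_2 ≅ Z^10.

Boundary ∂_1: C_1 → C_0 sends each edge [p,q] (with p < q) to q − p.
As a 6×15 matrix over Z this has rank 5, with invariant factors (1,1,1,1,1).

Boundary ∂_2: C_2 → C_1 sends each 2-simplex [p,q,r] to [q,r] − [p,r] + [p,q]. For instance
  ∂BDF = DF − BF + BD,
  ∂ADE = DE − AE + AD.
The resulting 15×10 matrix has rank 10, and its Smith normal form has invariant factors (1,1,1,1,1,1,1,1,1,2).

Computing H_k = (kernel of ∂_k) / (image of ∂_{k+1}):

  H_0: rank C_0 − rank ∂_1 = 6 − 5 = 1, and the invariant factors of ∂_1 are all 1, so H_0 = Z.
  H_1: rank ker ∂_1 − rank ∂_2 = (15 − 5) − 10 = 0, and ∂_2 has invariant factor 2 > 1, so H_1 = Z/2.
  H_2: rank ker ∂_2 − rank ∂_3 = (10 − 10) − 0 = 0, and there is no ∂_3, so H_2 = 0.

(K is a triangulation of the real projective plane RP^2.)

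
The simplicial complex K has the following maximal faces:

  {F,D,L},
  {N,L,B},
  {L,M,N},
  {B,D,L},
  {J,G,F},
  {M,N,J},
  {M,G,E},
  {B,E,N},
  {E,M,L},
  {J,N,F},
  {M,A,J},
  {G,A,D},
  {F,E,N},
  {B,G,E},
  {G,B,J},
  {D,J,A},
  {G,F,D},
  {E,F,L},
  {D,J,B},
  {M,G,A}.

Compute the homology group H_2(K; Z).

Order the vertices as A < B < D < E < F < G < J < L < M < N. Listing each simplex with vertices in this order, K has dimension 2 with simplices:

  0-simplices (10): A, B, D, E, F, G, J, L, M, N
  1-simplices (30): AD, AG, AJ, AM, BD, BE, BG, BJ, BL, BN, DF, DG, DJ, DL, EF, EG, EL, EM, EN, FG, FJ, FL, FN, GJ, GM, JM, JN, LM, LN, MN
  2-simplices (20): ADG, ADJ, AGM, AJM, BDJ, BDL, BEG, BEN, BGJ, BLN, DFG, DFL, EFL, EFN, EGM, ELM, FGJ, FJN, JMN, LMN

so the chain groups are C_0 ≅ Z^10, C_1 ≅ Z^30, C_2 ≅ Z^20.

∂_1: C_1 → C_0 is given by ∂[p,q] = [q] − [p]. For instance
  ∂FJ = J − F.
As a 10×30 matrix over Z this has rank 9, with invariant factors (1,1,1,1,1,1,1,1,1).

Boundary ∂_2: C_2 → C_1 acts by ∂[p,q,r] = [q,r] − [p,r] + [p,q]. For instance
  ∂FJN = JN − FN + FJ,
  ∂ADJ = DJ − AJ + AD.
This gives a 30×20 integer matrix of rank 20; reducing to Smith normal form yields diagonal entries (1,1,1,1,1,1,1,1,1,1,1,1,1,1,1,1,1,1,1,2).

Reading off H_k = ker ∂_k / im ∂_{k+1}:

  H_2: rank ker ∂_2 − rank ∂_3 = (20 − 20) − 0 = 0, and there is no ∂_3, so H_2 ≅ 0.

H_2 = 0.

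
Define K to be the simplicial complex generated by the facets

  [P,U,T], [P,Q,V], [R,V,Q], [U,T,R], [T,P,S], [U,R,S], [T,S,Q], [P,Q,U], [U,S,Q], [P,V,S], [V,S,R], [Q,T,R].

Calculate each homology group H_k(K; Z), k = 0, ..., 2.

Fix the vertex order P < Q < R < S < T < U < V and write every simplex with vertices in increasing order. Then dim K = 2 and the simplices of K are:

  0-simplices (7): P, Q, R, S, T, U, V
  1-simplices (18): PQ, PS, PT, PU, PV, QR, QS, QT, QU, QV, RS, RT, RU, RV, ST, SU, SV, TU
  2-simplices (12): PQU, PQV, PST, PSV, PTU, QRT, QRV, QST, QSU, RSU, RSV, RTU

so the chain groups are C_0 ≅ Z^7, C_1 ≅ Z^18, C_2 ≅ Z^12.

∂_1: C_1 → C_0 sends each edge [p,q] (with p < q) to q − p.
This gives a 7×18 integer matrix of rank 6; reducing to Smith normal form yields diagonal entries (1,1,1,1,1,1).

Boundary ∂_2: C_2 → C_1 sends each 2-simplex [p,q,r] to [q,r] − [p,r] + [p,q]. For instance
  ∂RSV = SV − RV + RS,
  ∂RSU = SU − RU + RS.
The 18×12 boundary matrix has rank 12 and Smith normal form diag(1,1,1,1,1,1,1,1,1,1,1,2).

Reading off H_k = ker ∂_k / im ∂_{k+1}:

  H_0: rank C_0 − rank ∂_1 = 7 − 6 = 1, and the invariant factors of ∂_1 are all 1, so H_0 ≅ Z.
  H_1: rank ker ∂_1 − rank ∂_2 = (18 − 6) − 12 = 0, and ∂_2 has invariant factor 2 > 1, so H_1 ≅ Z/2Z.
  H_2: rank ker ∂_2 − rank ∂_3 = (12 − 12) − 0 = 0, and there is no ∂_3, so H_2 ≅ 0.

As a check, the Euler characteristic is 7 − 18 + 12 = 1, which agrees with 1 − 0 + 0 = 1.
(K is a triangulation of the real projective plane RP^2.)

H_0 = Z,  H_1 = Z/2Z,  H_2 = 0.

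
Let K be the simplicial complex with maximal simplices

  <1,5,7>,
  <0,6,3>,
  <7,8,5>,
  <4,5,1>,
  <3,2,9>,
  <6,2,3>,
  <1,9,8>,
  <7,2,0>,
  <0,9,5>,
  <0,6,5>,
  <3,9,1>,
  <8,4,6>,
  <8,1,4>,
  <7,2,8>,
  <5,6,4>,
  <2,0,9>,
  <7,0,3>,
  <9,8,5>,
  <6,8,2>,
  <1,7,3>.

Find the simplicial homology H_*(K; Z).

We work with the vertex ordering 0 < 1 < 2 < 3 < 4 < 5 < 6 < 7 < 8 < 9. The simplices of K, each written with vertices in increasing order, are:

  0-simplices (10): [0], [1], [2], [3], [4], [5], [6], [7], [8], [9]
  1-simplices (30): (30 of them)
  2-simplices (20): (20 of them)

Hence C_0 ≅ Z^10, C_1 ≅ Z^30, C_2 ≅ Z^20.

The boundary map ∂_1: C_1 → C_0 maps an edge to its endpoints' difference, ∂[p,q] = q − p.
As a 10×30 matrix over Z this has rank 9, with invariant factors (1,1,1,1,1,1,1,1,1).

∂_2: C_2 → C_1 maps a triangle to the signed sum of its edges. For instance
  ∂[0,2,7] = [2,7] − [0,7] + [0,2],
  ∂[0,3,7] = [3,7] − [0,7] + [0,3].
The resulting 30×20 matrix has rank 20, and its Smith normal form has invariant factors (1,1,1,1,1,1,1,1,1,1,1,1,1,1,1,1,1,1,1,2).

Now H_k = ker ∂_k / im ∂_{k+1}, so:

  H_0: rank C_0 − rank ∂_1 = 10 − 9 = 1, and the invariant factors of ∂_1 are all 1, so H_0 ≅ Z.
  H_1: rank ker ∂_1 − rank ∂_2 = (30 − 9) − 20 = 1, and ∂_2 has invariant factor 2 > 1, so H_1 ≅ Z ⊕ Z/2.
  H_2: rank ker ∂_2 − rank ∂_3 = (20 − 20) − 0 = 0, and there is no ∂_3, so H_2 ≅ 0.

(K is a triangulation of the Klein bottle.)

H_0 ≅ Z,  H_1 ≅ Z ⊕ Z/2,  H_2 = 0.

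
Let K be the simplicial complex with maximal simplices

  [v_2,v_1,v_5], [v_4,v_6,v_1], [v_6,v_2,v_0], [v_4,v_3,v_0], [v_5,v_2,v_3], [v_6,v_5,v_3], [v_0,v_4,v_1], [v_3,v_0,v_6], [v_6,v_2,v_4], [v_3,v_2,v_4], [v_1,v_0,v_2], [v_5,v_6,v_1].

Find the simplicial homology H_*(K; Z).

H_0 ≅ Z,  H_1 ≅ Z/2Z,  H_2 = 0.

Fix the vertex order v_0 < v_1 < v_2 < v_3 < v_4 < v_5 < v_6 and write every simplex with vertices in increasing order. Then dim K = 2 and the simplices of K are:

  0-simplices (7): [v_0], [v_1], [v_2], [v_3], [v_4], [v_5], [v_6]
  1-simplices (18): (18 of them)
  2-simplices (12): (12 of them)

so the chain groups are C_0 ≅ Z^7, C_1 ≅ Z^18, C_2 ≅ Z^12.

The boundary map ∂_1: C_1 → C_0 sends each edge [p,q] (with p < q) to q − p. For instance
  ∂[v_2,v_5] = [v_5] − [v_2].
This gives a 7×18 integer matrix of rank 6; reducing to Smith normal form yields diagonal entries (1,1,1,1,1,1).

The boundary map ∂_2: C_2 → C_1 maps a triangle to the signed sum of its edges. For instance
  ∂[v_3,v_5,v_6] = [v_5,v_6] − [v_3,v_6] + [v_3,v_5],
  ∂[v_1,v_5,v_6] = [v_5,v_6] − [v_1,v_6] + [v_1,v_5].
The 18×12 boundary matrix has rank 12 and Smith normal form diag(1,1,1,1,1,1,1,1,1,1,1,2).

Computing H_k = (kernel of ∂_k) / (image of ∂_{k+1}):

  H_0: rank C_0 − rank ∂_1 = 7 − 6 = 1, and the invariant factors of ∂_1 are all 1, so H_0 ≅ Z.
  H_1: rank ker ∂_1 − rank ∂_2 = (18 − 6) − 12 = 0, and ∂_2 has invariant factor 2 > 1, so H_1 ≅ Z/2Z.
  H_2: rank ker ∂_2 − rank ∂_3 = (12 − 12) − 0 = 0, and there is no ∂_3, so H_2 ≅ 0.

As a check, the Euler characteristic is 7 − 18 + 12 = 1, which agrees with 1 − 0 + 0 = 1.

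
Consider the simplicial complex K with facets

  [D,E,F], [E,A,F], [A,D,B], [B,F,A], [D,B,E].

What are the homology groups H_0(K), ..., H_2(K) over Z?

H_0 ≅ Z,  H_1 ≅ Z,  H_2 = 0.

Fix the vertex order A < B < D < E < F and write every simplex with vertices in increasing order. Then dim K = 2 and the simplices of K are:

  0-simplices (5): A, B, D, E, F
  1-simplices (10): AB, AD, AE, AF, BD, BE, BF, DE, DF, EF
  2-simplices (5): ABD, ABF, AEF, BDE, DEF

giving chain groups C_0 ≅ Z^5, C_1 ≅ Z^10, C_2 ≅ Z^5.

The boundary map ∂_1: C_1 → C_0 is given by ∂[p,q] = [q] − [p]. For instance
  ∂BE = E − B.
The 5×10 boundary matrix has rank 4 and Smith normal form diag(1,1,1,1).

∂_2: C_2 → C_1 maps a triangle to the signed sum of its edges. For instance
  ∂ABF = BF − AF + AB,
  ∂ABD = BD − AD + AB.
The resulting 10×5 matrix has rank 5, and its Smith normal form has invariant factors (1,1,1,1,1).

Now H_k = ker ∂_k / im ∂_{k+1}, so:

  H_0: rank C_0 − rank ∂_1 = 5 − 4 = 1, and the invariant factors of ∂_1 are all 1, so H_0 = Z.
  H_1: rank ker ∂_1 − rank ∂_2 = (10 − 4) − 5 = 1, and the invariant factors of ∂_2 are all 1, so H_1 = Z.
  H_2: rank ker ∂_2 − rank ∂_3 = (5 − 5) − 0 = 0, and there is no ∂_3, so H_2 = 0.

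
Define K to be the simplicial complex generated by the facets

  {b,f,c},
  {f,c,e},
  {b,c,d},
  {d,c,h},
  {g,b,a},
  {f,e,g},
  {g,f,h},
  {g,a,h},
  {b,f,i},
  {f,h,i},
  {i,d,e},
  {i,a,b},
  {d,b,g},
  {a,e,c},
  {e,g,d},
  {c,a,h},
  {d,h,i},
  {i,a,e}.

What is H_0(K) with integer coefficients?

H_0 ≅ Z.

Order the vertices as a < b < c < d < e < f < g < h < i. Listing each simplex with vertices in this order, K has dimension 2 with simplices:

  0-simplices (9): a, b, c, d, e, f, g, h, i
  1-simplices (27): ab, ac, ae, ag, ah, ai, bc, bd, bf, bg, bi, cd, ce, cf, ch, de, dg, dh, di, ef, eg, ei, fg, fh, fi, gh, hi
  2-simplices (18): abg, abi, ace, ach, aei, agh, bcd, bcf, bdg, bfi, cdh, cef, deg, dei, dhi, efg, fgh, fhi

giving chain groups C_0 ≅ Z^9, C_1 ≅ Z^27, C_2 ≅ Z^18.

Boundary ∂_1: C_1 → C_0 sends each edge [p,q] (with p < q) to q − p. For instance
  ∂ef = f − e.
The resulting 9×27 matrix has rank 8, and its Smith normal form has invariant factors (1,1,1,1,1,1,1,1).

Boundary ∂_2: C_2 → C_1 acts by ∂[p,q,r] = [q,r] − [p,r] + [p,q]. For instance
  ∂efg = fg − eg + ef,
  ∂fgh = gh − fh + fg.
The resulting 27×18 matrix has rank 17, and its Smith normal form has invariant factors (1,1,1,1,1,1,1,1,1,1,1,1,1,1,1,1,1).

Computing H_k = (kernel of ∂_k) / (image of ∂_{k+1}):

  H_0: rank C_0 − rank ∂_1 = 9 − 8 = 1, and the invariant factors of ∂_1 are all 1, so H_0 ≅ Z.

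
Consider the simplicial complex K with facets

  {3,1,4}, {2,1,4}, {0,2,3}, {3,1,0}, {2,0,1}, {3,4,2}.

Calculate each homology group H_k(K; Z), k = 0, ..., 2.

H_0 = Z,  H_1 = 0,  H_2 = Z.

Order the vertices as 0 < 1 < 2 < 3 < 4. Listing each simplex with vertices in this order, K has dimension 2 with simplices:

  0-simplices (5): [0], [1], [2], [3], [4]
  1-simplices (9): [0,1], [0,2], [0,3], [1,2], [1,3], [1,4], [2,3], [2,4], [3,4]
  2-simplices (6): [0,1,2], [0,1,3], [0,2,3], [1,2,4], [1,3,4], [2,3,4]

so the chain groups are C_0 ≅ Z^5, C_1 ≅ Z^9, C_2 ≅ Z^6.

The boundary map ∂_1: C_1 → C_0 maps an edge to its endpoints' difference, ∂[p,q] = q − p. For instance
  ∂[0,2] = [2] − [0].
This gives a 5×9 integer matrix of rank 4; reducing to Smith normal form yields diagonal entries (1,1,1,1).

The boundary map ∂_2: C_2 → C_1 acts by ∂[p,q,r] = [q,r] − [p,r] + [p,q]. For instance
  ∂[2,3,4] = [3,4] − [2,4] + [2,3],
  ∂[1,3,4] = [3,4] − [1,4] + [1,3].
This gives a 9×6 integer matrix of rank 5; reducing to Smith normal form yields diagonal entries (1,1,1,1,1).

From H_k ≅ ker(∂_k) / im(∂_{k+1}) we obtain:

  H_0: rank C_0 − rank ∂_1 = 5 − 4 = 1, and the invariant factors of ∂_1 are all 1, so H_0 ≅ Z.
  H_1: rank ker ∂_1 − rank ∂_2 = (9 − 4) − 5 = 0, and the invariant factors of ∂_2 are all 1, so H_1 ≅ 0.
  H_2: rank ker ∂_2 − rank ∂_3 = (6 − 5) − 0 = 1, and there is no ∂_3, so H_2 ≅ Z.

(K is a triangulation of the 2-sphere S^2.)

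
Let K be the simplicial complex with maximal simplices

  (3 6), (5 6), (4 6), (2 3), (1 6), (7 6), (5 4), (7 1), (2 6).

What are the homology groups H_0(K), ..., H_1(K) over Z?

We work with the vertex ordering 1 < 2 < 3 < 4 < 5 < 6 < 7. The simplices of K, each written with vertices in increasing order, are:

  0-simplices (7): [1], [2], [3], [4], [5], [6], [7]
  1-simplices (9): [1,6], [1,7], [2,3], [2,6], [3,6], [4,5], [4,6], [5,6], [6,7]

Hence C_0 ≅ Z^7, C_1 ≅ Z^9.

∂_1: C_1 → C_0 is given by ∂[p,q] = [q] − [p].
This gives a 7×9 integer matrix of rank 6; reducing to Smith normal form yields diagonal entries (1,1,1,1,1,1).

Computing H_k = (kernel of ∂_k) / (image of ∂_{k+1}):

  H_0: rank C_0 − rank ∂_1 = 7 − 6 = 1, and the invariant factors of ∂_1 are all 1, so H_0 = Z.
  H_1: rank ker ∂_1 − rank ∂_2 = (9 − 6) − 0 = 3, and there is no ∂_2, so H_1 = Z^3.

As a check, the Euler characteristic is 7 − 9 = -2, which agrees with 1 − 3 = -2.
(K is a triangulation of a wedge of 3 circles.)

H_0 ≅ Z,  H_1 ≅ Z^3.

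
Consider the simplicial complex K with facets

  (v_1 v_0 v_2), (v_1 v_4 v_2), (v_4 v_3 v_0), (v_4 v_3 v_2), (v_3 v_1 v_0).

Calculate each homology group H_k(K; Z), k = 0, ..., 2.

Order the vertices as v_0 < v_1 < v_2 < v_3 < v_4. Listing each simplex with vertices in this order, K has dimension 2 with simplices:

  0-simplices (5): [v_0], [v_1], [v_2], [v_3], [v_4]
  1-simplices (10): [v_0,v_1], [v_0,v_2], [v_0,v_3], [v_0,v_4], [v_1,v_2], [v_1,v_3], [v_1,v_4], [v_2,v_3], [v_2,v_4], [v_3,v_4]
  2-simplices (5): [v_0,v_1,v_2], [v_0,v_1,v_3], [v_0,v_3,v_4], [v_1,v_2,v_4], [v_2,v_3,v_4]

Hence C_0 ≅ Z^5, C_1 ≅ Z^10, C_2 ≅ Z^5.

The boundary map ∂_1: C_1 → C_0 sends each edge [p,q] (with p < q) to q − p. For instance
  ∂[v_2,v_3] = [v_3] − [v_2].
The 5×10 boundary matrix has rank 4 and Smith normal form diag(1,1,1,1).

∂_2: C_2 → C_1 sends each 2-simplex [p,q,r] to [q,r] − [p,r] + [p,q]. For instance
  ∂[v_0,v_1,v_2] = [v_1,v_2] − [v_0,v_2] + [v_0,v_1],
  ∂[v_1,v_2,v_4] = [v_2,v_4] − [v_1,v_4] + [v_1,v_2].
As a 10×5 matrix over Z this has rank 5, with invariant factors (1,1,1,1,1).

Now H_k = ker ∂_k / im ∂_{k+1}, so:

  H_0: rank C_0 − rank ∂_1 = 5 − 4 = 1, and the invariant factors of ∂_1 are all 1, so H_0 ≅ Z.
  H_1: rank ker ∂_1 − rank ∂_2 = (10 − 4) − 5 = 1, and the invariant factors of ∂_2 are all 1, so H_1 ≅ Z.
  H_2: rank ker ∂_2 − rank ∂_3 = (5 − 5) − 0 = 0, and there is no ∂_3, so H_2 ≅ 0.

(K is a triangulation of the Möbius band.)

H_0 = Z,  H_1 = Z,  H_2 = 0.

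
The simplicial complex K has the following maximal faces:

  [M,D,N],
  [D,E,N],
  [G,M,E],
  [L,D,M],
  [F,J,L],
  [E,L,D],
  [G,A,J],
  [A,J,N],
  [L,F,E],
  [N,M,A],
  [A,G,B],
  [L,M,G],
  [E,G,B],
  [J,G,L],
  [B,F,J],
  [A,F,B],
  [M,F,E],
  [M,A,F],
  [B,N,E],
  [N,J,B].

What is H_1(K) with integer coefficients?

H_1 = Z ⊕ Z/2.

Order the vertices as A < B < D < E < F < G < J < L < M < N. Listing each simplex with vertices in this order, K has dimension 2 with simplices:

  0-simplices (10): A, B, D, E, F, G, J, L, M, N
  1-simplices (30): AB, AF, AG, AJ, AM, AN, BE, BF, BG, BJ, BN, DE, DL, DM, DN, EF, EG, EL, EM, EN, FJ, FL, FM, GJ, GL, GM, JL, JN, LM, MN
  2-simplices (20): ABF, ABG, AFM, AGJ, AJN, AMN, BEG, BEN, BFJ, BJN, DEL, DEN, DLM, DMN, EFL, EFM, EGM, FJL, GJL, GLM

so the chain groups are C_0 ≅ Z^10, C_1 ≅ Z^30, C_2 ≅ Z^20.

∂_1: C_1 → C_0 sends each edge [p,q] (with p < q) to q − p.
The resulting 10×30 matrix has rank 9, and its Smith normal form has invariant factors (1,1,1,1,1,1,1,1,1).

∂_2: C_2 → C_1 acts by ∂[p,q,r] = [q,r] − [p,r] + [p,q]. For instance
  ∂GJL = JL − GL + GJ,
  ∂GLM = LM − GM + GL.
The resulting 30×20 matrix has rank 20, and its Smith normal form has invariant factors (1,1,1,1,1,1,1,1,1,1,1,1,1,1,1,1,1,1,1,2).

Now H_k = ker ∂_k / im ∂_{k+1}, so:

  H_1: rank ker ∂_1 − rank ∂_2 = (30 − 9) − 20 = 1, and ∂_2 has invariant factor 2 > 1, so H_1 = Z ⊕ Z/2.

(K is a triangulation of the Klein bottle.)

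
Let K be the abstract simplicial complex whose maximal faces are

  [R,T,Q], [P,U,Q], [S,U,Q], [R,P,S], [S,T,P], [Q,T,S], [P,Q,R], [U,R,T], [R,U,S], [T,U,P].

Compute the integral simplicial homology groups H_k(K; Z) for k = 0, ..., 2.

Take the total order P < Q < R < S < T < U on the vertex set. Then K (dimension 2) consists of the simplices:

  0-simplices (6): P, Q, R, S, T, U
  1-simplices (15): PQ, PR, PS, PT, PU, QR, QS, QT, QU, RS, RT, RU, ST, SU, TU
  2-simplices (10): PQR, PQU, PRS, PST, PTU, QRT, QST, QSU, RSU, RTU

Hence C_0 ≅ Z^6, C_1 ≅ Z^15, C_2 ≅ Z^10.

∂_1: C_1 → C_0 sends each edge [p,q] (with p < q) to q − p.
This gives a 6×15 integer matrix of rank 5; reducing to Smith normal form yields diagonal entries (1,1,1,1,1).

The boundary map ∂_2: C_2 → C_1 maps a triangle to the signed sum of its edges. For instance
  ∂PTU = TU − PU + PT,
  ∂PQR = QR − PR + PQ.
The 15×10 boundary matrix has rank 10 and Smith normal form diag(1,1,1,1,1,1,1,1,1,2).

Computing H_k = (kernel of ∂_k) / (image of ∂_{k+1}):

  H_0: rank C_0 − rank ∂_1 = 6 − 5 = 1, and the invariant factors of ∂_1 are all 1, so H_0 ≅ Z.
  H_1: rank ker ∂_1 − rank ∂_2 = (15 − 5) − 10 = 0, and ∂_2 has invariant factor 2 > 1, so H_1 ≅ Z/2.
  H_2: rank ker ∂_2 − rank ∂_3 = (10 − 10) − 0 = 0, and there is no ∂_3, so H_2 ≅ 0.

(K is a triangulation of the real projective plane RP^2.)

H_0 = Z,  H_1 = Z/2,  H_2 = 0.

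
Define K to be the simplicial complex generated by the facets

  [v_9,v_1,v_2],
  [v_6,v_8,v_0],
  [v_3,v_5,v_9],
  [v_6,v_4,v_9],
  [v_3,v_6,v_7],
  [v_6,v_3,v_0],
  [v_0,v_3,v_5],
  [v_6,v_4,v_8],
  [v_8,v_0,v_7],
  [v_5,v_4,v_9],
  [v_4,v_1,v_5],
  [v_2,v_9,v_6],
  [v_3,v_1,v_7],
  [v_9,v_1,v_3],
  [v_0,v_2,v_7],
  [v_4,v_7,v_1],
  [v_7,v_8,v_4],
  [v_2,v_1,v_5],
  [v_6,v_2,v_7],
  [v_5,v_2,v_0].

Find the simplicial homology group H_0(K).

H_0 ≅ Z.

Take the total order v_0 < v_1 < v_2 < v_3 < v_4 < v_5 < v_6 < v_7 < v_8 < v_9 on the vertex set. Then K (dimension 2) consists of the simplices:

  0-simplices (10): [v_0], [v_1], [v_2], [v_3], [v_4], [v_5], [v_6], [v_7], [v_8], [v_9]
  1-simplices (30): (30 of them)
  2-simplices (20): (20 of them)

Hence C_0 ≅ Z^10, C_1 ≅ Z^30, C_2 ≅ Z^20.

∂_1: C_1 → C_0 is given by ∂[p,q] = [q] − [p]. For instance
  ∂[v_6,v_9] = [v_9] − [v_6].
The 10×30 boundary matrix has rank 9 and Smith normal form diag(1,1,1,1,1,1,1,1,1).

∂_2: C_2 → C_1 sends each 2-simplex [p,q,r] to [q,r] − [p,r] + [p,q]. For instance
  ∂[v_4,v_6,v_8] = [v_6,v_8] − [v_4,v_8] + [v_4,v_6],
  ∂[v_1,v_4,v_5] = [v_4,v_5] − [v_1,v_5] + [v_1,v_4].
The 30×20 boundary matrix has rank 20 and Smith normal form diag(1,1,1,1,1,1,1,1,1,1,1,1,1,1,1,1,1,1,1,2).

Computing H_k = (kernel of ∂_k) / (image of ∂_{k+1}):

  H_0: rank C_0 − rank ∂_1 = 10 − 9 = 1, and the invariant factors of ∂_1 are all 1, so H_0 ≅ Z.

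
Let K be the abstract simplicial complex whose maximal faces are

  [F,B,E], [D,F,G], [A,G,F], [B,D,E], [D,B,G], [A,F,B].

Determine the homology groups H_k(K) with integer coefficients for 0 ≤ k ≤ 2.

H_0 = Z,  H_1 = Z,  H_2 = 0.

K has 6 vertices, 12 edges, 6 triangles.
rank ∂_0 = 0, rank ∂_1 = 5 ⇒ b_0 = 6 − 0 − 5 = 1; all invariant factors of ∂_1 are 1 so no torsion. So H_0 = Z.
rank ∂_1 = 5, rank ∂_2 = 6 ⇒ b_1 = 12 − 5 − 6 = 1; all invariant factors of ∂_2 are 1 so no torsion. So H_1 = Z.
rank ∂_2 = 6, rank ∂_3 = 0 ⇒ b_2 = 6 − 6 − 0 = 0. So H_2 = 0.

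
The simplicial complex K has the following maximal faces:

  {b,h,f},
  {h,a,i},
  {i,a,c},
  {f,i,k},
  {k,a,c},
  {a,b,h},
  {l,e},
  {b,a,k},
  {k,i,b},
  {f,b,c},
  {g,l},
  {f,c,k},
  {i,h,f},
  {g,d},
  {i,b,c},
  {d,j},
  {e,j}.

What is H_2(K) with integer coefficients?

Take the total order a < b < c < d < e < f < g < h < i < j < k < l on the vertex set. Then K (dimension 2) consists of the simplices:

  0-simplices (12): a, b, c, d, e, f, g, h, i, j, k, l
  1-simplices (23): ab, ac, ah, ai, ak, bc, bf, bh, bi, bk, cf, ci, ck, dg, dj, ej, el, fh, fi, fk, gl, hi, ik
  2-simplices (12): abh, abk, aci, ack, ahi, bcf, bci, bfh, bik, cfk, fhi, fik

giving chain groups C_0 ≅ Z^12, C_1 ≅ Z^23, C_2 ≅ Z^12.

Boundary ∂_1: C_1 → C_0 sends each edge [p,q] (with p < q) to q − p.
The 12×23 boundary matrix has rank 10 and Smith normal form diag(1,1,1,1,1,1,1,1,1,1).

The boundary map ∂_2: C_2 → C_1 sends each 2-simplex [p,q,r] to [q,r] − [p,r] + [p,q]. For instance
  ∂fik = ik − fk + fi,
  ∂bfh = fh − bh + bf.
The resulting 23×12 matrix has rank 12, and its Smith normal form has invariant factors (1,1,1,1,1,1,1,1,1,1,1,2).

Now H_k = ker ∂_k / im ∂_{k+1}, so:

  H_2: rank ker ∂_2 − rank ∂_3 = (12 − 12) − 0 = 0, and there is no ∂_3, so H_2 ≅ 0.

H_2 ≅ 0.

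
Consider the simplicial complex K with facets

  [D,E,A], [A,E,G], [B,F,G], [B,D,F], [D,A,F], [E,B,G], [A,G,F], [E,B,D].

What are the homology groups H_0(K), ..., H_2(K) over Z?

H_0 ≅ Z,  H_1 = 0,  H_2 ≅ Z.

K has 6 vertices, 12 edges, 8 triangles.
rank ∂_0 = 0, rank ∂_1 = 5 ⇒ b_0 = 6 − 0 − 5 = 1; all invariant factors of ∂_1 are 1 so no torsion. So H_0 ≅ Z.
rank ∂_1 = 5, rank ∂_2 = 7 ⇒ b_1 = 12 − 5 − 7 = 0; all invariant factors of ∂_2 are 1 so no torsion. So H_1 ≅ 0.
rank ∂_2 = 7, rank ∂_3 = 0 ⇒ b_2 = 8 − 7 − 0 = 1. So H_2 ≅ Z.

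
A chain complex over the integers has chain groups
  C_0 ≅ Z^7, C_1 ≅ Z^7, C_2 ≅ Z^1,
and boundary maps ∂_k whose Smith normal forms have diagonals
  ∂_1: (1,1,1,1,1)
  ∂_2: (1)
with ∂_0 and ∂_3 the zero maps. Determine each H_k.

H_0: b_0 = 7 − 0 − 5 = 2; torsion from ∂_1 factors > 1: none. So H_0 ≅ Z^2.
H_1: b_1 = 7 − 5 − 1 = 1; torsion from ∂_2 factors > 1: none. So H_1 ≅ Z.
H_2: b_2 = 1 − 1 − 0 = 0; torsion from ∂_3 factors > 1: none. So H_2 ≅ 0.

H_0 ≅ Z^2,  H_1 ≅ Z,  H_2 = 0.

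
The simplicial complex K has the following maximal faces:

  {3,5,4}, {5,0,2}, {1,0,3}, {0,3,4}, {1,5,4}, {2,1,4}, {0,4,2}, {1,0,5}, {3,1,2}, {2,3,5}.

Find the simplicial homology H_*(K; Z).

H_0 = Z,  H_1 = Z/2Z,  H_2 = 0.

We work with the vertex ordering 0 < 1 < 2 < 3 < 4 < 5. The simplices of K, each written with vertices in increasing order, are:

  0-simplices (6): [0], [1], [2], [3], [4], [5]
  1-simplices (15): [0,1], [0,2], [0,3], [0,4], [0,5], [1,2], [1,3], [1,4], [1,5], [2,3], [2,4], [2,5], [3,4], [3,5], [4,5]
  2-simplices (10): [0,1,3], [0,1,5], [0,2,4], [0,2,5], [0,3,4], [1,2,3], [1,2,4], [1,4,5], [2,3,5], [3,4,5]

so the chain groups are C_0 ≅ Z^6, C_1 ≅ Z^15, C_2 ≅ Z^10.

Boundary ∂_1: C_1 → C_0 is given by ∂[p,q] = [q] − [p]. For instance
  ∂[3,4] = [4] − [3].
The 6×15 boundary matrix has rank 5 and Smith normal form diag(1,1,1,1,1).

∂_2: C_2 → C_1 maps a triangle to the signed sum of its edges. For instance
  ∂[0,1,5] = [1,5] − [0,5] + [0,1],
  ∂[3,4,5] = [4,5] − [3,5] + [3,4].
As a 15×10 matrix over Z this has rank 10, with invariant factors (1,1,1,1,1,1,1,1,1,2).

Now H_k = ker ∂_k / im ∂_{k+1}, so:

  H_0: rank C_0 − rank ∂_1 = 6 − 5 = 1, and the invariant factors of ∂_1 are all 1, so H_0 ≅ Z.
  H_1: rank ker ∂_1 − rank ∂_2 = (15 − 5) − 10 = 0, and ∂_2 has invariant factor 2 > 1, so H_1 ≅ Z/2Z.
  H_2: rank ker ∂_2 − rank ∂_3 = (10 − 10) − 0 = 0, and there is no ∂_3, so H_2 ≅ 0.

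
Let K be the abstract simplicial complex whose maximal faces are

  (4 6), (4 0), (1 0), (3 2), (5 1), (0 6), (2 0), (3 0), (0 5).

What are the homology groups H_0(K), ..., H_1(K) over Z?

Take the total order 0 < 1 < 2 < 3 < 4 < 5 < 6 on the vertex set. Then K (dimension 1) consists of the simplices:

  0-simplices (7): [0], [1], [2], [3], [4], [5], [6]
  1-simplices (9): [0,1], [0,2], [0,3], [0,4], [0,5], [0,6], [1,5], [2,3], [4,6]

giving chain groups C_0 ≅ Z^7, C_1 ≅ Z^9.

Boundary ∂_1: C_1 → C_0 sends each edge [p,q] (with p < q) to q − p. For instance
  ∂[0,4] = [4] − [0].
As a 7×9 matrix over Z this has rank 6, with invariant factors (1,1,1,1,1,1).

Computing H_k = (kernel of ∂_k) / (image of ∂_{k+1}):

  H_0: rank C_0 − rank ∂_1 = 7 − 6 = 1, and the invariant factors of ∂_1 are all 1, so H_0 ≅ Z.
  H_1: rank ker ∂_1 − rank ∂_2 = (9 − 6) − 0 = 3, and there is no ∂_2, so H_1 ≅ Z^3.

H_0 = Z,  H_1 = Z^3.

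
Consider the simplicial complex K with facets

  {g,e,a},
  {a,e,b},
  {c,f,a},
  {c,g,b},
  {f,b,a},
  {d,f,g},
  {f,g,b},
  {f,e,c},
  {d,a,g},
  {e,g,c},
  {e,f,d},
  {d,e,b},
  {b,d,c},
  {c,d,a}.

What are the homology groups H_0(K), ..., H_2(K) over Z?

H_0 ≅ Z,  H_1 ≅ Z^2,  H_2 ≅ Z.

Take the total order a < b < c < d < e < f < g on the vertex set. Then K (dimension 2) consists of the simplices:

  0-simplices (7): a, b, c, d, e, f, g
  1-simplices (21): ab, ac, ad, ae, af, ag, bc, bd, be, bf, bg, cd, ce, cf, cg, de, df, dg, ef, eg, fg
  2-simplices (14): abe, abf, acd, acf, adg, aeg, bcd, bcg, bde, bfg, cef, ceg, def, dfg

giving chain groups C_0 ≅ Z^7, C_1 ≅ Z^21, C_2 ≅ Z^14.

∂_1: C_1 → C_0 maps an edge to its endpoints' difference, ∂[p,q] = q − p. For instance
  ∂ef = f − e.
The resulting 7×21 matrix has rank 6, and its Smith normal form has invariant factors (1,1,1,1,1,1).

Boundary ∂_2: C_2 → C_1 sends each 2-simplex [p,q,r] to [q,r] − [p,r] + [p,q]. For instance
  ∂aeg = eg − ag + ae,
  ∂dfg = fg − dg + df.
The resulting 21×14 matrix has rank 13, and its Smith normal form has invariant factors (1,1,1,1,1,1,1,1,1,1,1,1,1).

Computing H_k = (kernel of ∂_k) / (image of ∂_{k+1}):

  H_0: rank C_0 − rank ∂_1 = 7 − 6 = 1, and the invariant factors of ∂_1 are all 1, so H_0 ≅ Z.
  H_1: rank ker ∂_1 − rank ∂_2 = (21 − 6) − 13 = 2, and the invariant factors of ∂_2 are all 1, so H_1 ≅ Z^2.
  H_2: rank ker ∂_2 − rank ∂_3 = (14 − 13) − 0 = 1, and there is no ∂_3, so H_2 ≅ Z.

As a check, the Euler characteristic is 7 − 21 + 14 = 0, which agrees with 1 − 2 + 1 = 0.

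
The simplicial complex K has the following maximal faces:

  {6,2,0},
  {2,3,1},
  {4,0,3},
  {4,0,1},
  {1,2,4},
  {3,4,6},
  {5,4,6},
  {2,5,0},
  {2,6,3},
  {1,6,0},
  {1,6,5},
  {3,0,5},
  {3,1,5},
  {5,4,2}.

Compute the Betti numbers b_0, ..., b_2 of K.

We work with the vertex ordering 0 < 1 < 2 < 3 < 4 < 5 < 6. The simplices of K, each written with vertices in increasing order, are:

  0-simplices (7): [0], [1], [2], [3], [4], [5], [6]
  1-simplices (21): [0,1], [0,2], [0,3], [0,4], [0,5], [0,6], [1,2], [1,3], [1,4], [1,5], [1,6], [2,3], [2,4], [2,5], [2,6], [3,4], [3,5], [3,6], [4,5], [4,6], [5,6]
  2-simplices (14): [0,1,4], [0,1,6], [0,2,5], [0,2,6], [0,3,4], [0,3,5], [1,2,3], [1,2,4], [1,3,5], [1,5,6], [2,3,6], [2,4,5], [3,4,6], [4,5,6]

giving chain groups C_0 ≅ Z^7, C_1 ≅ Z^21, C_2 ≅ Z^14.

∂_1: C_1 → C_0 maps an edge to its endpoints' difference, ∂[p,q] = q − p. For instance
  ∂[0,5] = [5] − [0].
As a 7×21 matrix over Z this has rank 6, with invariant factors (1,1,1,1,1,1).

Boundary ∂_2: C_2 → C_1 acts by ∂[p,q,r] = [q,r] − [p,r] + [p,q]. For instance
  ∂[2,4,5] = [4,5] − [2,5] + [2,4],
  ∂[0,3,5] = [3,5] − [0,5] + [0,3].
This gives a 21×14 integer matrix of rank 13; reducing to Smith normal form yields diagonal entries (1,1,1,1,1,1,1,1,1,1,1,1,1).

Reading off H_k = ker ∂_k / im ∂_{k+1}:

  H_0: rank C_0 − rank ∂_1 = 7 − 6 = 1, and the invariant factors of ∂_1 are all 1, so H_0 = Z.
  H_1: rank ker ∂_1 − rank ∂_2 = (21 − 6) − 13 = 2, and the invariant factors of ∂_2 are all 1, so H_1 = Z^2.
  H_2: rank ker ∂_2 − rank ∂_3 = (14 − 13) − 0 = 1, and there is no ∂_3, so H_2 = Z.

As a check, the Euler characteristic is 7 − 21 + 14 = 0, which agrees with 1 − 2 + 1 = 0.
(K is a triangulation of the torus T^2.)

Hence the Betti numbers are b_0 = 1, b_1 = 2, b_2 = 1.

b_0 = 1, b_1 = 2, b_2 = 1.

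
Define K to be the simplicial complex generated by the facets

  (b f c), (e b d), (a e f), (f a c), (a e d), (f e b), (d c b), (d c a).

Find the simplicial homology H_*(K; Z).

K has 6 vertices, 12 edges, 8 triangles.
rank ∂_0 = 0, rank ∂_1 = 5 ⇒ b_0 = 6 − 0 − 5 = 1; all invariant factors of ∂_1 are 1 so no torsion. So H_0 ≅ Z.
rank ∂_1 = 5, rank ∂_2 = 7 ⇒ b_1 = 12 − 5 − 7 = 0; all invariant factors of ∂_2 are 1 so no torsion. So H_1 ≅ 0.
rank ∂_2 = 7, rank ∂_3 = 0 ⇒ b_2 = 8 − 7 − 0 = 1. So H_2 ≅ Z.

H_0 ≅ Z,  H_1 = 0,  H_2 ≅ Z.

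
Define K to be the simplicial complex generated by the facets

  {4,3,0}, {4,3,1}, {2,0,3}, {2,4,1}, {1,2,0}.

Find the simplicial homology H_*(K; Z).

H_0 = Z,  H_1 = Z,  H_2 = 0.

We work with the vertex ordering 0 < 1 < 2 < 3 < 4. The simplices of K, each written with vertices in increasing order, are:

  0-simplices (5): [0], [1], [2], [3], [4]
  1-simplices (10): [0,1], [0,2], [0,3], [0,4], [1,2], [1,3], [1,4], [2,3], [2,4], [3,4]
  2-simplices (5): [0,1,2], [0,2,3], [0,3,4], [1,2,4], [1,3,4]

giving chain groups C_0 ≅ Z^5, C_1 ≅ Z^10, C_2 ≅ Z^5.

The boundary map ∂_1: C_1 → C_0 sends each edge [p,q] (with p < q) to q − p. For instance
  ∂[1,2] = [2] − [1].
This gives a 5×10 integer matrix of rank 4; reducing to Smith normal form yields diagonal entries (1,1,1,1).

The boundary map ∂_2: C_2 → C_1 acts by ∂[p,q,r] = [q,r] − [p,r] + [p,q]. For instance
  ∂[0,2,3] = [2,3] − [0,3] + [0,2],
  ∂[1,3,4] = [3,4] − [1,4] + [1,3].
The resulting 10×5 matrix has rank 5, and its Smith normal form has invariant factors (1,1,1,1,1).

Reading off H_k = ker ∂_k / im ∂_{k+1}:

  H_0: rank C_0 − rank ∂_1 = 5 − 4 = 1, and the invariant factors of ∂_1 are all 1, so H_0 ≅ Z.
  H_1: rank ker ∂_1 − rank ∂_2 = (10 − 4) − 5 = 1, and the invariant factors of ∂_2 are all 1, so H_1 ≅ Z.
  H_2: rank ker ∂_2 − rank ∂_3 = (5 − 5) − 0 = 0, and there is no ∂_3, so H_2 ≅ 0.

(K is a triangulation of the Möbius band.)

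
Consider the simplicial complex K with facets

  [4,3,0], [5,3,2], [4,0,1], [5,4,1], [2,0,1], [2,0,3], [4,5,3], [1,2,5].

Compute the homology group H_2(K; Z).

We work with the vertex ordering 0 < 1 < 2 < 3 < 4 < 5. The simplices of K, each written with vertices in increasing order, are:

  0-simplices (6): [0], [1], [2], [3], [4], [5]
  1-simplices (12): [0,1], [0,2], [0,3], [0,4], [1,2], [1,4], [1,5], [2,3], [2,5], [3,4], [3,5], [4,5]
  2-simplices (8): [0,1,2], [0,1,4], [0,2,3], [0,3,4], [1,2,5], [1,4,5], [2,3,5], [3,4,5]

Hence C_0 ≅ Z^6, C_1 ≅ Z^12, C_2 ≅ Z^8.

∂_1: C_1 → C_0 maps an edge to its endpoints' difference, ∂[p,q] = q − p. For instance
  ∂[2,5] = [5] − [2].
The resulting 6×12 matrix has rank 5, and its Smith normal form has invariant factors (1,1,1,1,1).

∂_2: C_2 → C_1 acts by ∂[p,q,r] = [q,r] − [p,r] + [p,q]. For instance
  ∂[1,2,5] = [2,5] − [1,5] + [1,2],
  ∂[0,2,3] = [2,3] − [0,3] + [0,2].
The resulting 12×8 matrix has rank 7, and its Smith normal form has invariant factors (1,1,1,1,1,1,1).

Now H_k = ker ∂_k / im ∂_{k+1}, so:

  H_2: rank ker ∂_2 − rank ∂_3 = (8 − 7) − 0 = 1, and there is no ∂_3, so H_2 ≅ Z.

H_2 = Z.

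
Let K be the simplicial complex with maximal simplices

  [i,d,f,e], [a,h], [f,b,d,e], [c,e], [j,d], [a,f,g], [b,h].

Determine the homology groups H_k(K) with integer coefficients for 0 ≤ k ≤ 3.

H_0 ≅ Z,  H_1 ≅ Z,  H_2 = 0,  H_3 = 0.

K has 10 vertices, 16 edges, 8 triangles, 2 3-simplices.
rank ∂_0 = 0, rank ∂_1 = 9 ⇒ b_0 = 10 − 0 − 9 = 1; all invariant factors of ∂_1 are 1 so no torsion. So H_0 = Z.
rank ∂_1 = 9, rank ∂_2 = 6 ⇒ b_1 = 16 − 9 − 6 = 1; all invariant factors of ∂_2 are 1 so no torsion. So H_1 = Z.
rank ∂_2 = 6, rank ∂_3 = 2 ⇒ b_2 = 8 − 6 − 2 = 0; all invariant factors of ∂_3 are 1 so no torsion. So H_2 = 0.
rank ∂_3 = 2, rank ∂_4 = 0 ⇒ b_3 = 2 − 2 − 0 = 0. So H_3 = 0.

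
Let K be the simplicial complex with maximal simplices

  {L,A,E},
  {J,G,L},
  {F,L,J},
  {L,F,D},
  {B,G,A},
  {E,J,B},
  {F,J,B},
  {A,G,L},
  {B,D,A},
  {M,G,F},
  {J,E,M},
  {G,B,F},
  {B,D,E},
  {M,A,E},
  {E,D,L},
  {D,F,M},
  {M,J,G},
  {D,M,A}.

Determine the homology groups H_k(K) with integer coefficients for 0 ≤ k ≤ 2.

K has 9 vertices, 27 edges, 18 triangles.
rank ∂_0 = 0, rank ∂_1 = 8 ⇒ b_0 = 9 − 0 − 8 = 1; all invariant factors of ∂_1 are 1 so no torsion. So H_0 ≅ Z.
rank ∂_1 = 8, rank ∂_2 = 18 ⇒ b_1 = 27 − 8 − 18 = 1; ∂_2 has invariant factor(s) [2] giving torsion. So H_1 ≅ Z × Z/2.
rank ∂_2 = 18, rank ∂_3 = 0 ⇒ b_2 = 18 − 18 − 0 = 0. So H_2 ≅ 0.

H_0 ≅ Z,  H_1 ≅ Z × Z/2,  H_2 = 0.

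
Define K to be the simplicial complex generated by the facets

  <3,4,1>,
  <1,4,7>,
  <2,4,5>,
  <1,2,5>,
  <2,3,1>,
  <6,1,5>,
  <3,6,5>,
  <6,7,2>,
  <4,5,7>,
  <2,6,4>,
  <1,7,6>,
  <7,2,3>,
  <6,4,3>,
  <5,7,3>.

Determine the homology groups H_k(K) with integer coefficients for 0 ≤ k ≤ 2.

H_0 ≅ Z,  H_1 ≅ Z^2,  H_2 ≅ Z.

Take the total order 1 < 2 < 3 < 4 < 5 < 6 < 7 on the vertex set. Then K (dimension 2) consists of the simplices:

  0-simplices (7): [1], [2], [3], [4], [5], [6], [7]
  1-simplices (21): [1,2], [1,3], [1,4], [1,5], [1,6], [1,7], [2,3], [2,4], [2,5], [2,6], [2,7], [3,4], [3,5], [3,6], [3,7], [4,5], [4,6], [4,7], [5,6], [5,7], [6,7]
  2-simplices (14): [1,2,3], [1,2,5], [1,3,4], [1,4,7], [1,5,6], [1,6,7], [2,3,7], [2,4,5], [2,4,6], [2,6,7], [3,4,6], [3,5,6], [3,5,7], [4,5,7]

Hence C_0 ≅ Z^7, C_1 ≅ Z^21, C_2 ≅ Z^14.

∂_1: C_1 → C_0 sends each edge [p,q] (with p < q) to q − p. For instance
  ∂[1,5] = [5] − [1].
This gives a 7×21 integer matrix of rank 6; reducing to Smith normal form yields diagonal entries (1,1,1,1,1,1).

The boundary map ∂_2: C_2 → C_1 acts by ∂[p,q,r] = [q,r] − [p,r] + [p,q]. For instance
  ∂[2,4,5] = [4,5] − [2,5] + [2,4],
  ∂[1,2,5] = [2,5] − [1,5] + [1,2].
This gives a 21×14 integer matrix of rank 13; reducing to Smith normal form yields diagonal entries (1,1,1,1,1,1,1,1,1,1,1,1,1).

Computing H_k = (kernel of ∂_k) / (image of ∂_{k+1}):

  H_0: rank C_0 − rank ∂_1 = 7 − 6 = 1, and the invariant factors of ∂_1 are all 1, so H_0 = Z.
  H_1: rank ker ∂_1 − rank ∂_2 = (21 − 6) − 13 = 2, and the invariant factors of ∂_2 are all 1, so H_1 = Z^2.
  H_2: rank ker ∂_2 − rank ∂_3 = (14 − 13) − 0 = 1, and there is no ∂_3, so H_2 = Z.

As a check, the Euler characteristic is 7 − 21 + 14 = 0, which agrees with 1 − 2 + 1 = 0.
(K is a triangulation of the torus T^2.)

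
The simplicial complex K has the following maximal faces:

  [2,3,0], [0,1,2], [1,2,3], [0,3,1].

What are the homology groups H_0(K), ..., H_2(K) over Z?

H_0 ≅ Z,  H_1 = 0,  H_2 ≅ Z.

Fix the vertex order 0 < 1 < 2 < 3 and write every simplex with vertices in increasing order. Then dim K = 2 and the simplices of K are:

  0-simplices (4): [0], [1], [2], [3]
  1-simplices (6): [0,1], [0,2], [0,3], [1,2], [1,3], [2,3]
  2-simplices (4): [0,1,2], [0,1,3], [0,2,3], [1,2,3]

giving chain groups C_0 ≅ Z^4, C_1 ≅ Z^6, C_2 ≅ Z^4.

The boundary map ∂_1: C_1 → C_0 maps an edge to its endpoints' difference, ∂[p,q] = q − p. For instance
  ∂[2,3] = [3] − [2].
The resulting 4×6 matrix has rank 3, and its Smith normal form has invariant factors (1,1,1).

Boundary ∂_2: C_2 → C_1 sends each 2-simplex [p,q,r] to [q,r] − [p,r] + [p,q]. For instance
  ∂[0,1,3] = [1,3] − [0,3] + [0,1],
  ∂[0,2,3] = [2,3] − [0,3] + [0,2].
This gives a 6×4 integer matrix of rank 3; reducing to Smith normal form yields diagonal entries (1,1,1).

Computing H_k = (kernel of ∂_k) / (image of ∂_{k+1}):

  H_0: rank C_0 − rank ∂_1 = 4 − 3 = 1, and the invariant factors of ∂_1 are all 1, so H_0 = Z.
  H_1: rank ker ∂_1 − rank ∂_2 = (6 − 3) − 3 = 0, and the invariant factors of ∂_2 are all 1, so H_1 = 0.
  H_2: rank ker ∂_2 − rank ∂_3 = (4 − 3) − 0 = 1, and there is no ∂_3, so H_2 = Z.

(K is a triangulation of the 2-sphere S^2.)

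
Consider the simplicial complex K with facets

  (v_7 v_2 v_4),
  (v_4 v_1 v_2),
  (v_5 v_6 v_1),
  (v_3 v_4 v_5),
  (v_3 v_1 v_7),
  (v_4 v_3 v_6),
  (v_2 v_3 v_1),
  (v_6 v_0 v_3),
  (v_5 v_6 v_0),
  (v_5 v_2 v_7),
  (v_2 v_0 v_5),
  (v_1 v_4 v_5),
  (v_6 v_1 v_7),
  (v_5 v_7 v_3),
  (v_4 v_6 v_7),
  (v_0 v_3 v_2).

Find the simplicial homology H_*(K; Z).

H_0 ≅ Z,  H_1 ≅ Z^2,  H_2 ≅ Z.

We work with the vertex ordering v_0 < v_1 < v_2 < v_3 < v_4 < v_5 < v_6 < v_7. The simplices of K, each written with vertices in increasing order, are:

  0-simplices (8): [v_0], [v_1], [v_2], [v_3], [v_4], [v_5], [v_6], [v_7]
  1-simplices (24): (24 of them)
  2-simplices (16): (16 of them)

Hence C_0 ≅ Z^8, C_1 ≅ Z^24, C_2 ≅ Z^16.

Boundary ∂_1: C_1 → C_0 is given by ∂[p,q] = [q] − [p].
The 8×24 boundary matrix has rank 7 and Smith normal form diag(1,1,1,1,1,1,1).

The boundary map ∂_2: C_2 → C_1 acts by ∂[p,q,r] = [q,r] − [p,r] + [p,q]. For instance
  ∂[v_1,v_2,v_3] = [v_2,v_3] − [v_1,v_3] + [v_1,v_2],
  ∂[v_3,v_4,v_6] = [v_4,v_6] − [v_3,v_6] + [v_3,v_4].
The 24×16 boundary matrix has rank 15 and Smith normal form diag(1,1,1,1,1,1,1,1,1,1,1,1,1,1,1).

From H_k ≅ ker(∂_k) / im(∂_{k+1}) we obtain:

  H_0: rank C_0 − rank ∂_1 = 8 − 7 = 1, and the invariant factors of ∂_1 are all 1, so H_0 ≅ Z.
  H_1: rank ker ∂_1 − rank ∂_2 = (24 − 7) − 15 = 2, and the invariant factors of ∂_2 are all 1, so H_1 ≅ Z^2.
  H_2: rank ker ∂_2 − rank ∂_3 = (16 − 15) − 0 = 1, and there is no ∂_3, so H_2 ≅ Z.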